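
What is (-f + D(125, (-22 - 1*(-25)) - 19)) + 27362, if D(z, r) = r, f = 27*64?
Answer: 25618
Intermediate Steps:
f = 1728
(-f + D(125, (-22 - 1*(-25)) - 19)) + 27362 = (-1*1728 + ((-22 - 1*(-25)) - 19)) + 27362 = (-1728 + ((-22 + 25) - 19)) + 27362 = (-1728 + (3 - 19)) + 27362 = (-1728 - 16) + 27362 = -1744 + 27362 = 25618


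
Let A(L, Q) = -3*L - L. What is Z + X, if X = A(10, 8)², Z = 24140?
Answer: 25740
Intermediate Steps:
A(L, Q) = -4*L
X = 1600 (X = (-4*10)² = (-40)² = 1600)
Z + X = 24140 + 1600 = 25740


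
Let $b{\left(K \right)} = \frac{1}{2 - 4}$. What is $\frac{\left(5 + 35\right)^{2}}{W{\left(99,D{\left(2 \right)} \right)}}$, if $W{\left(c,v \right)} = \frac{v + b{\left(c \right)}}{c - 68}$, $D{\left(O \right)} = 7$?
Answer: $\frac{99200}{13} \approx 7630.8$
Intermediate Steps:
$b{\left(K \right)} = - \frac{1}{2}$ ($b{\left(K \right)} = \frac{1}{-2} = - \frac{1}{2}$)
$W{\left(c,v \right)} = \frac{- \frac{1}{2} + v}{-68 + c}$ ($W{\left(c,v \right)} = \frac{v - \frac{1}{2}}{c - 68} = \frac{- \frac{1}{2} + v}{-68 + c}$)
$\frac{\left(5 + 35\right)^{2}}{W{\left(99,D{\left(2 \right)} \right)}} = \frac{\left(5 + 35\right)^{2}}{\frac{1}{-68 + 99} \left(- \frac{1}{2} + 7\right)} = \frac{40^{2}}{\frac{1}{31} \cdot \frac{13}{2}} = \frac{1600}{\frac{1}{31} \cdot \frac{13}{2}} = \frac{1600}{\frac{13}{62}} = 1600 \cdot \frac{62}{13} = \frac{99200}{13}$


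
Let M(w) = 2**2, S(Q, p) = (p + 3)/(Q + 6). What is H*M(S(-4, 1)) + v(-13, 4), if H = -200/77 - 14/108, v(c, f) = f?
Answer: -14362/2079 ≈ -6.9081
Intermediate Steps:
S(Q, p) = (3 + p)/(6 + Q)
M(w) = 4
H = -11339/4158 (H = -200*1/77 - 14*1/108 = -200/77 - 7/54 = -11339/4158 ≈ -2.7270)
H*M(S(-4, 1)) + v(-13, 4) = -11339/4158*4 + 4 = -22678/2079 + 4 = -14362/2079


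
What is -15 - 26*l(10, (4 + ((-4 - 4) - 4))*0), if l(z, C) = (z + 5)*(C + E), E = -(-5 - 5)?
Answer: -3915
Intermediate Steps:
E = 10 (E = -1*(-10) = 10)
l(z, C) = (5 + z)*(10 + C) (l(z, C) = (z + 5)*(C + 10) = (5 + z)*(10 + C))
-15 - 26*l(10, (4 + ((-4 - 4) - 4))*0) = -15 - 26*(50 + 5*((4 + ((-4 - 4) - 4))*0) + 10*10 + ((4 + ((-4 - 4) - 4))*0)*10) = -15 - 26*(50 + 5*((4 + (-8 - 4))*0) + 100 + ((4 + (-8 - 4))*0)*10) = -15 - 26*(50 + 5*((4 - 12)*0) + 100 + ((4 - 12)*0)*10) = -15 - 26*(50 + 5*(-8*0) + 100 - 8*0*10) = -15 - 26*(50 + 5*0 + 100 + 0*10) = -15 - 26*(50 + 0 + 100 + 0) = -15 - 26*150 = -15 - 3900 = -3915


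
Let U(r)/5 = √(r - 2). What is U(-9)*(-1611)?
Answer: -8055*I*√11 ≈ -26715.0*I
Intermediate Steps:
U(r) = 5*√(-2 + r) (U(r) = 5*√(r - 2) = 5*√(-2 + r))
U(-9)*(-1611) = (5*√(-2 - 9))*(-1611) = (5*√(-11))*(-1611) = (5*(I*√11))*(-1611) = (5*I*√11)*(-1611) = -8055*I*√11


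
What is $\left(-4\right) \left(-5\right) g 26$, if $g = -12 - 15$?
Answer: $-14040$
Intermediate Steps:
$g = -27$ ($g = -12 - 15 = -27$)
$\left(-4\right) \left(-5\right) g 26 = \left(-4\right) \left(-5\right) \left(-27\right) 26 = 20 \left(-27\right) 26 = \left(-540\right) 26 = -14040$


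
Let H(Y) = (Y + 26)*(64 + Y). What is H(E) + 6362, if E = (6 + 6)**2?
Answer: 41722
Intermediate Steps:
E = 144 (E = 12**2 = 144)
H(Y) = (26 + Y)*(64 + Y)
H(E) + 6362 = (1664 + 144**2 + 90*144) + 6362 = (1664 + 20736 + 12960) + 6362 = 35360 + 6362 = 41722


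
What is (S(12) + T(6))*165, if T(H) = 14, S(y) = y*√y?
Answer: 2310 + 3960*√3 ≈ 9168.9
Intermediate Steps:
S(y) = y^(3/2)
(S(12) + T(6))*165 = (12^(3/2) + 14)*165 = (24*√3 + 14)*165 = (14 + 24*√3)*165 = 2310 + 3960*√3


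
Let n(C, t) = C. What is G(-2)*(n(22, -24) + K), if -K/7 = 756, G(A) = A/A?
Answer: -5270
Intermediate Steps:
G(A) = 1
K = -5292 (K = -7*756 = -5292)
G(-2)*(n(22, -24) + K) = 1*(22 - 5292) = 1*(-5270) = -5270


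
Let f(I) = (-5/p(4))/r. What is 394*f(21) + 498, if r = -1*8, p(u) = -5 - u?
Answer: 16943/36 ≈ 470.64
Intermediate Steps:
r = -8
f(I) = -5/72 (f(I) = -5/(-5 - 1*4)/(-8) = -5/(-5 - 4)*(-1/8) = -5/(-9)*(-1/8) = -5*(-1/9)*(-1/8) = (5/9)*(-1/8) = -5/72)
394*f(21) + 498 = 394*(-5/72) + 498 = -985/36 + 498 = 16943/36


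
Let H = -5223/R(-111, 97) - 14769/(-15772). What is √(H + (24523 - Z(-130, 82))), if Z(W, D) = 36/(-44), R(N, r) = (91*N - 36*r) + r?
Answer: √2100876850811780087662/292681004 ≈ 156.60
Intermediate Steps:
R(N, r) = -35*r + 91*N (R(N, r) = (-36*r + 91*N) + r = -35*r + 91*N)
H = 70424895/53214728 (H = -5223/(-35*97 + 91*(-111)) - 14769/(-15772) = -5223/(-3395 - 10101) - 14769*(-1/15772) = -5223/(-13496) + 14769/15772 = -5223*(-1/13496) + 14769/15772 = 5223/13496 + 14769/15772 = 70424895/53214728 ≈ 1.3234)
Z(W, D) = -9/11 (Z(W, D) = 36*(-1/44) = -9/11)
√(H + (24523 - Z(-130, 82))) = √(70424895/53214728 + (24523 - 1*(-9/11))) = √(70424895/53214728 + (24523 + 9/11)) = √(70424895/53214728 + 269762/11) = √(14356086128581/585362008) = √2100876850811780087662/292681004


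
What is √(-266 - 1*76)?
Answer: 3*I*√38 ≈ 18.493*I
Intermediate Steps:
√(-266 - 1*76) = √(-266 - 76) = √(-342) = 3*I*√38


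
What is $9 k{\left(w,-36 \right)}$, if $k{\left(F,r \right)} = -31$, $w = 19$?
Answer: $-279$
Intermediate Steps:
$9 k{\left(w,-36 \right)} = 9 \left(-31\right) = -279$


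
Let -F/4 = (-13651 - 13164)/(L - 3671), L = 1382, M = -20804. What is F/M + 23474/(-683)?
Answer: -279441744541/8131175787 ≈ -34.367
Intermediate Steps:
F = -107260/2289 (F = -4*(-13651 - 13164)/(1382 - 3671) = -(-107260)/(-2289) = -(-107260)*(-1)/2289 = -4*26815/2289 = -107260/2289 ≈ -46.859)
F/M + 23474/(-683) = -107260/2289/(-20804) + 23474/(-683) = -107260/2289*(-1/20804) + 23474*(-1/683) = 26815/11905089 - 23474/683 = -279441744541/8131175787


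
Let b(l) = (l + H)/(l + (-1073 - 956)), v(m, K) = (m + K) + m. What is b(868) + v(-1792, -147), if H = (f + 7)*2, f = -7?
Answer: -4332559/1161 ≈ -3731.7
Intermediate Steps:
H = 0 (H = (-7 + 7)*2 = 0*2 = 0)
v(m, K) = K + 2*m (v(m, K) = (K + m) + m = K + 2*m)
b(l) = l/(-2029 + l) (b(l) = (l + 0)/(l + (-1073 - 956)) = l/(l - 2029) = l/(-2029 + l))
b(868) + v(-1792, -147) = 868/(-2029 + 868) + (-147 + 2*(-1792)) = 868/(-1161) + (-147 - 3584) = 868*(-1/1161) - 3731 = -868/1161 - 3731 = -4332559/1161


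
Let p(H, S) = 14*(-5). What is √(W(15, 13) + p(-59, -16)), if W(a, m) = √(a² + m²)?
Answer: √(-70 + √394) ≈ 7.0817*I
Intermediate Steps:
p(H, S) = -70
√(W(15, 13) + p(-59, -16)) = √(√(15² + 13²) - 70) = √(√(225 + 169) - 70) = √(√394 - 70) = √(-70 + √394)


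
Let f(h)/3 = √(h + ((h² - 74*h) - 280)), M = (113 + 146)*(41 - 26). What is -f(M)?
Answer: -6*√3702335 ≈ -11545.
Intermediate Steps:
M = 3885 (M = 259*15 = 3885)
f(h) = 3*√(-280 + h² - 73*h) (f(h) = 3*√(h + ((h² - 74*h) - 280)) = 3*√(h + (-280 + h² - 74*h)) = 3*√(-280 + h² - 73*h))
-f(M) = -3*√(-280 + 3885² - 73*3885) = -3*√(-280 + 15093225 - 283605) = -3*√14809340 = -3*2*√3702335 = -6*√3702335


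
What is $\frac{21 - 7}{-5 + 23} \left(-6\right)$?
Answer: $- \frac{14}{3} \approx -4.6667$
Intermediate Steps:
$\frac{21 - 7}{-5 + 23} \left(-6\right) = \frac{14}{18} \left(-6\right) = 14 \cdot \frac{1}{18} \left(-6\right) = \frac{7}{9} \left(-6\right) = - \frac{14}{3}$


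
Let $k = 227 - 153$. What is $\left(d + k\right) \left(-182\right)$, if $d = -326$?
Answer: $45864$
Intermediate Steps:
$k = 74$
$\left(d + k\right) \left(-182\right) = \left(-326 + 74\right) \left(-182\right) = \left(-252\right) \left(-182\right) = 45864$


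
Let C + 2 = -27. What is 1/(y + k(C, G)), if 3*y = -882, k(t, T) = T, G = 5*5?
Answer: -1/269 ≈ -0.0037175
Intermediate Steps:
C = -29 (C = -2 - 27 = -29)
G = 25
y = -294 (y = (⅓)*(-882) = -294)
1/(y + k(C, G)) = 1/(-294 + 25) = 1/(-269) = -1/269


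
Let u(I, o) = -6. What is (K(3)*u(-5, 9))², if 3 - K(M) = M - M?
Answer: 324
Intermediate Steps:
K(M) = 3 (K(M) = 3 - (M - M) = 3 - 1*0 = 3 + 0 = 3)
(K(3)*u(-5, 9))² = (3*(-6))² = (-18)² = 324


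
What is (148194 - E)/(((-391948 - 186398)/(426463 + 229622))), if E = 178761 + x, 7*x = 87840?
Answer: 66004119255/1349474 ≈ 48911.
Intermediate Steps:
x = 87840/7 (x = (1/7)*87840 = 87840/7 ≈ 12549.)
E = 1339167/7 (E = 178761 + 87840/7 = 1339167/7 ≈ 1.9131e+5)
(148194 - E)/(((-391948 - 186398)/(426463 + 229622))) = (148194 - 1*1339167/7)/(((-391948 - 186398)/(426463 + 229622))) = (148194 - 1339167/7)/((-578346/656085)) = -301809/(7*((-578346*1/656085))) = -301809/(7*(-192782/218695)) = -301809/7*(-218695/192782) = 66004119255/1349474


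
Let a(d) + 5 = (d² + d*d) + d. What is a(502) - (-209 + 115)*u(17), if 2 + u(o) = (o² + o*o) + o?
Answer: 560247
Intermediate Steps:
u(o) = -2 + o + 2*o² (u(o) = -2 + ((o² + o*o) + o) = -2 + ((o² + o²) + o) = -2 + (2*o² + o) = -2 + (o + 2*o²) = -2 + o + 2*o²)
a(d) = -5 + d + 2*d² (a(d) = -5 + ((d² + d*d) + d) = -5 + ((d² + d²) + d) = -5 + (2*d² + d) = -5 + (d + 2*d²) = -5 + d + 2*d²)
a(502) - (-209 + 115)*u(17) = (-5 + 502 + 2*502²) - (-209 + 115)*(-2 + 17 + 2*17²) = (-5 + 502 + 2*252004) - (-94)*(-2 + 17 + 2*289) = (-5 + 502 + 504008) - (-94)*(-2 + 17 + 578) = 504505 - (-94)*593 = 504505 - 1*(-55742) = 504505 + 55742 = 560247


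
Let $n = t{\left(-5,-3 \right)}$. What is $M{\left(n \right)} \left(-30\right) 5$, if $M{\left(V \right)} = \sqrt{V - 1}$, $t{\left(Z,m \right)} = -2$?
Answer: $- 150 i \sqrt{3} \approx - 259.81 i$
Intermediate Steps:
$n = -2$
$M{\left(V \right)} = \sqrt{-1 + V}$
$M{\left(n \right)} \left(-30\right) 5 = \sqrt{-1 - 2} \left(-30\right) 5 = \sqrt{-3} \left(-30\right) 5 = i \sqrt{3} \left(-30\right) 5 = - 30 i \sqrt{3} \cdot 5 = - 150 i \sqrt{3}$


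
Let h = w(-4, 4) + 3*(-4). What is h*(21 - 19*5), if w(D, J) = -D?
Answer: 592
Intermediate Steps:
h = -8 (h = -1*(-4) + 3*(-4) = 4 - 12 = -8)
h*(21 - 19*5) = -8*(21 - 19*5) = -8*(21 - 95) = -8*(-74) = 592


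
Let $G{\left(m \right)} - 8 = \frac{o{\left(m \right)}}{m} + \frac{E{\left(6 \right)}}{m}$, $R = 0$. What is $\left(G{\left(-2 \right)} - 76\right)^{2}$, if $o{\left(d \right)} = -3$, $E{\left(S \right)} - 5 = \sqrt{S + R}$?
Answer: $\frac{\left(138 + \sqrt{6}\right)^{2}}{4} \approx 4931.5$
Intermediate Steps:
$E{\left(S \right)} = 5 + \sqrt{S}$ ($E{\left(S \right)} = 5 + \sqrt{S + 0} = 5 + \sqrt{S}$)
$G{\left(m \right)} = 8 - \frac{3}{m} + \frac{5 + \sqrt{6}}{m}$ ($G{\left(m \right)} = 8 - \left(\frac{3}{m} - \frac{5 + \sqrt{6}}{m}\right) = 8 - \frac{3}{m} + \frac{5 + \sqrt{6}}{m}$)
$\left(G{\left(-2 \right)} - 76\right)^{2} = \left(\frac{2 + \sqrt{6} + 8 \left(-2\right)}{-2} - 76\right)^{2} = \left(- \frac{2 + \sqrt{6} - 16}{2} - 76\right)^{2} = \left(- \frac{-14 + \sqrt{6}}{2} - 76\right)^{2} = \left(\left(7 - \frac{\sqrt{6}}{2}\right) - 76\right)^{2} = \left(-69 - \frac{\sqrt{6}}{2}\right)^{2}$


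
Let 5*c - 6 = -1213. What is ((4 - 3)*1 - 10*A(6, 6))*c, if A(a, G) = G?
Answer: 71213/5 ≈ 14243.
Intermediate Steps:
c = -1207/5 (c = 6/5 + (1/5)*(-1213) = 6/5 - 1213/5 = -1207/5 ≈ -241.40)
((4 - 3)*1 - 10*A(6, 6))*c = ((4 - 3)*1 - 10*6)*(-1207/5) = (1*1 - 60)*(-1207/5) = (1 - 60)*(-1207/5) = -59*(-1207/5) = 71213/5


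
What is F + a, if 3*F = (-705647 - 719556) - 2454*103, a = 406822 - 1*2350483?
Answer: -7508948/3 ≈ -2.5030e+6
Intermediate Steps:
a = -1943661 (a = 406822 - 2350483 = -1943661)
F = -1677965/3 (F = ((-705647 - 719556) - 2454*103)/3 = (-1425203 - 252762)/3 = (⅓)*(-1677965) = -1677965/3 ≈ -5.5932e+5)
F + a = -1677965/3 - 1943661 = -7508948/3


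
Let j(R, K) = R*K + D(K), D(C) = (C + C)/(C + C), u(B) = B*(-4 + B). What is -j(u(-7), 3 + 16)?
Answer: -1464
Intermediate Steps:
D(C) = 1 (D(C) = (2*C)/((2*C)) = (2*C)*(1/(2*C)) = 1)
j(R, K) = 1 + K*R (j(R, K) = R*K + 1 = K*R + 1 = 1 + K*R)
-j(u(-7), 3 + 16) = -(1 + (3 + 16)*(-7*(-4 - 7))) = -(1 + 19*(-7*(-11))) = -(1 + 19*77) = -(1 + 1463) = -1*1464 = -1464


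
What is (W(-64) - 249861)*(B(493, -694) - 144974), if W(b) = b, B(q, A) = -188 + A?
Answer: 36453060800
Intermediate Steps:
(W(-64) - 249861)*(B(493, -694) - 144974) = (-64 - 249861)*((-188 - 694) - 144974) = -249925*(-882 - 144974) = -249925*(-145856) = 36453060800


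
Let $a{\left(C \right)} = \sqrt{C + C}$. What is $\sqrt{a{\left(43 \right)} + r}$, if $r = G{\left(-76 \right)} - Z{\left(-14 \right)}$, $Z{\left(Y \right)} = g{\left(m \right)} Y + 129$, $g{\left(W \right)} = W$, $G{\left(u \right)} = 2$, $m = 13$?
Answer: $\sqrt{55 + \sqrt{86}} \approx 8.0171$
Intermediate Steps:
$Z{\left(Y \right)} = 129 + 13 Y$ ($Z{\left(Y \right)} = 13 Y + 129 = 129 + 13 Y$)
$a{\left(C \right)} = \sqrt{2} \sqrt{C}$ ($a{\left(C \right)} = \sqrt{2 C} = \sqrt{2} \sqrt{C}$)
$r = 55$ ($r = 2 - \left(129 + 13 \left(-14\right)\right) = 2 - \left(129 - 182\right) = 2 - -53 = 2 + 53 = 55$)
$\sqrt{a{\left(43 \right)} + r} = \sqrt{\sqrt{2} \sqrt{43} + 55} = \sqrt{\sqrt{86} + 55} = \sqrt{55 + \sqrt{86}}$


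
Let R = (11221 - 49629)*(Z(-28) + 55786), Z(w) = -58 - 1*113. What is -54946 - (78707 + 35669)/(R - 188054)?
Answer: -58689168005514/1068124487 ≈ -54946.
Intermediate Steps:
Z(w) = -171 (Z(w) = -58 - 113 = -171)
R = -2136060920 (R = (11221 - 49629)*(-171 + 55786) = -38408*55615 = -2136060920)
-54946 - (78707 + 35669)/(R - 188054) = -54946 - (78707 + 35669)/(-2136060920 - 188054) = -54946 - 114376/(-2136248974) = -54946 - 114376*(-1)/2136248974 = -54946 - 1*(-57188/1068124487) = -54946 + 57188/1068124487 = -58689168005514/1068124487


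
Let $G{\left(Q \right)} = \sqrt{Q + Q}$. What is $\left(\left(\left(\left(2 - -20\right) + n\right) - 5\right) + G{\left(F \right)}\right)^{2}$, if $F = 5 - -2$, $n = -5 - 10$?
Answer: $\left(2 + \sqrt{14}\right)^{2} \approx 32.967$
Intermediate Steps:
$n = -15$ ($n = -5 - 10 = -15$)
$F = 7$ ($F = 5 + 2 = 7$)
$G{\left(Q \right)} = \sqrt{2} \sqrt{Q}$ ($G{\left(Q \right)} = \sqrt{2 Q} = \sqrt{2} \sqrt{Q}$)
$\left(\left(\left(\left(2 - -20\right) + n\right) - 5\right) + G{\left(F \right)}\right)^{2} = \left(\left(\left(\left(2 - -20\right) - 15\right) - 5\right) + \sqrt{2} \sqrt{7}\right)^{2} = \left(\left(\left(\left(2 + 20\right) - 15\right) - 5\right) + \sqrt{14}\right)^{2} = \left(\left(\left(22 - 15\right) - 5\right) + \sqrt{14}\right)^{2} = \left(\left(7 - 5\right) + \sqrt{14}\right)^{2} = \left(2 + \sqrt{14}\right)^{2}$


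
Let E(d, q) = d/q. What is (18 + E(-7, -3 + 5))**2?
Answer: 841/4 ≈ 210.25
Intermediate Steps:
(18 + E(-7, -3 + 5))**2 = (18 - 7/(-3 + 5))**2 = (18 - 7/2)**2 = (29/2)**2 = 841/4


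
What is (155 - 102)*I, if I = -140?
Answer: -7420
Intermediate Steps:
(155 - 102)*I = (155 - 102)*(-140) = 53*(-140) = -7420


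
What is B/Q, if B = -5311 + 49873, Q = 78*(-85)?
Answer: -7427/1105 ≈ -6.7213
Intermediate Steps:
Q = -6630
B = 44562
B/Q = 44562/(-6630) = 44562*(-1/6630) = -7427/1105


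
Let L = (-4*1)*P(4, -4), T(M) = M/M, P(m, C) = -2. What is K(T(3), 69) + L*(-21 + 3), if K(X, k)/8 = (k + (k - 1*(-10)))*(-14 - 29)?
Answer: -51056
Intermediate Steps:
T(M) = 1
L = 8 (L = -4*1*(-2) = -4*(-2) = 8)
K(X, k) = -3440 - 688*k (K(X, k) = 8*((k + (k - 1*(-10)))*(-14 - 29)) = 8*((k + (k + 10))*(-43)) = 8*((k + (10 + k))*(-43)) = 8*((10 + 2*k)*(-43)) = 8*(-430 - 86*k) = -3440 - 688*k)
K(T(3), 69) + L*(-21 + 3) = (-3440 - 688*69) + 8*(-21 + 3) = (-3440 - 47472) + 8*(-18) = -50912 - 144 = -51056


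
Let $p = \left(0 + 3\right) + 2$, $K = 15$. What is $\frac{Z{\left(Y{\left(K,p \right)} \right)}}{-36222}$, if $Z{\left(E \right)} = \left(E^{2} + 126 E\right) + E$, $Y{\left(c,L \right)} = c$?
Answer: $- \frac{355}{6037} \approx -0.058804$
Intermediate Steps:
$p = 5$ ($p = 3 + 2 = 5$)
$Z{\left(E \right)} = E^{2} + 127 E$
$\frac{Z{\left(Y{\left(K,p \right)} \right)}}{-36222} = \frac{15 \left(127 + 15\right)}{-36222} = 15 \cdot 142 \left(- \frac{1}{36222}\right) = 2130 \left(- \frac{1}{36222}\right) = - \frac{355}{6037}$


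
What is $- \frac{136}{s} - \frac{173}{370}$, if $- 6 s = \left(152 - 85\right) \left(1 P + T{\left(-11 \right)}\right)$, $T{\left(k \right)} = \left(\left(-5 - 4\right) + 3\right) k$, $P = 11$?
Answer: $- \frac{590587}{1908830} \approx -0.3094$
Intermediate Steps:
$T{\left(k \right)} = - 6 k$ ($T{\left(k \right)} = \left(-9 + 3\right) k = - 6 k$)
$s = - \frac{5159}{6}$ ($s = - \frac{\left(152 - 85\right) \left(1 \cdot 11 - -66\right)}{6} = - \frac{67 \left(11 + 66\right)}{6} = - \frac{67 \cdot 77}{6} = \left(- \frac{1}{6}\right) 5159 = - \frac{5159}{6} \approx -859.83$)
$- \frac{136}{s} - \frac{173}{370} = - \frac{136}{- \frac{5159}{6}} - \frac{173}{370} = \left(-136\right) \left(- \frac{6}{5159}\right) - \frac{173}{370} = \frac{816}{5159} - \frac{173}{370} = - \frac{590587}{1908830}$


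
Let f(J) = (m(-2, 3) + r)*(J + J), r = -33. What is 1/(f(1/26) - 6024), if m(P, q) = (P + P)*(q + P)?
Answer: -13/78349 ≈ -0.00016592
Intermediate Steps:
m(P, q) = 2*P*(P + q) (m(P, q) = (2*P)*(P + q) = 2*P*(P + q))
f(J) = -74*J (f(J) = (2*(-2)*(-2 + 3) - 33)*(J + J) = (2*(-2)*1 - 33)*(2*J) = (-4 - 33)*(2*J) = -74*J)
1/(f(1/26) - 6024) = 1/(-74/26 - 6024) = 1/(-74*1/26 - 6024) = 1/(-37/13 - 6024) = 1/(-78349/13) = -13/78349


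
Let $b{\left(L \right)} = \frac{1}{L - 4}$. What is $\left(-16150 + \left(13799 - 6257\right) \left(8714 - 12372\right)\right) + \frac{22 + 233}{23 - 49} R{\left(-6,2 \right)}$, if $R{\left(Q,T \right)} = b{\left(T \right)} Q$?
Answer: $- \frac{717725201}{26} \approx -2.7605 \cdot 10^{7}$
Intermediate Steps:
$b{\left(L \right)} = \frac{1}{-4 + L}$
$R{\left(Q,T \right)} = \frac{Q}{-4 + T}$
$\left(-16150 + \left(13799 - 6257\right) \left(8714 - 12372\right)\right) + \frac{22 + 233}{23 - 49} R{\left(-6,2 \right)} = \left(-16150 + \left(13799 - 6257\right) \left(8714 - 12372\right)\right) + \frac{22 + 233}{23 - 49} \left(- \frac{6}{-4 + 2}\right) = \left(-16150 + 7542 \left(-3658\right)\right) + \frac{255}{-26} \left(- \frac{6}{-2}\right) = \left(-16150 - 27588636\right) + 255 \left(- \frac{1}{26}\right) \left(\left(-6\right) \left(- \frac{1}{2}\right)\right) = -27604786 - \frac{765}{26} = - \frac{717725201}{26}$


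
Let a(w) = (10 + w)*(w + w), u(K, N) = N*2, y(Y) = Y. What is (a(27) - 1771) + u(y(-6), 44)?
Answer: 315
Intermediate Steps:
u(K, N) = 2*N
a(w) = 2*w*(10 + w) (a(w) = (10 + w)*(2*w) = 2*w*(10 + w))
(a(27) - 1771) + u(y(-6), 44) = (2*27*(10 + 27) - 1771) + 2*44 = (2*27*37 - 1771) + 88 = (1998 - 1771) + 88 = 227 + 88 = 315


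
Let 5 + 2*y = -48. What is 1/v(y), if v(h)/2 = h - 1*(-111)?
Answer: 1/169 ≈ 0.0059172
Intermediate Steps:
y = -53/2 (y = -5/2 + (1/2)*(-48) = -5/2 - 24 = -53/2 ≈ -26.500)
v(h) = 222 + 2*h (v(h) = 2*(h - 1*(-111)) = 2*(h + 111) = 2*(111 + h) = 222 + 2*h)
1/v(y) = 1/(222 + 2*(-53/2)) = 1/(222 - 53) = 1/169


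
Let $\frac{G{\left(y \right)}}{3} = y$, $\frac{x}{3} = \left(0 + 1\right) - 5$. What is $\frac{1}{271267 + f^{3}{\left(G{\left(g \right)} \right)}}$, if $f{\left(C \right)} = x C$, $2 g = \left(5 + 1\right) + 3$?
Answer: $- \frac{1}{3980261} \approx -2.5124 \cdot 10^{-7}$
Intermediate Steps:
$x = -12$ ($x = 3 \left(\left(0 + 1\right) - 5\right) = 3 \left(1 - 5\right) = 3 \left(-4\right) = -12$)
$g = \frac{9}{2}$ ($g = \frac{\left(5 + 1\right) + 3}{2} = \frac{6 + 3}{2} = \frac{1}{2} \cdot 9 = \frac{9}{2} \approx 4.5$)
$G{\left(y \right)} = 3 y$
$f{\left(C \right)} = - 12 C$
$\frac{1}{271267 + f^{3}{\left(G{\left(g \right)} \right)}} = \frac{1}{271267 + \left(- 12 \cdot 3 \cdot \frac{9}{2}\right)^{3}} = \frac{1}{271267 + \left(\left(-12\right) \frac{27}{2}\right)^{3}} = \frac{1}{271267 + \left(-162\right)^{3}} = \frac{1}{271267 - 4251528} = \frac{1}{-3980261} = - \frac{1}{3980261}$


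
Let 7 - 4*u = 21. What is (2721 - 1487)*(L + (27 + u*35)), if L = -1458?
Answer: -1917019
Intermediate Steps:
u = -7/2 (u = 7/4 - ¼*21 = 7/4 - 21/4 = -7/2 ≈ -3.5000)
(2721 - 1487)*(L + (27 + u*35)) = (2721 - 1487)*(-1458 + (27 - 7/2*35)) = 1234*(-1458 + (27 - 245/2)) = 1234*(-1458 - 191/2) = 1234*(-3107/2) = -1917019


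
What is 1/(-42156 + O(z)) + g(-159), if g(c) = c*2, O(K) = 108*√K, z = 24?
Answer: -15695495371/49356900 - √6/8226150 ≈ -318.00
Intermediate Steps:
g(c) = 2*c
1/(-42156 + O(z)) + g(-159) = 1/(-42156 + 108*√24) + 2*(-159) = 1/(-42156 + 108*(2*√6)) - 318 = 1/(-42156 + 216*√6) - 318 = -318 + 1/(-42156 + 216*√6)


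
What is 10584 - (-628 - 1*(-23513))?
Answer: -12301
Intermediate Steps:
10584 - (-628 - 1*(-23513)) = 10584 - (-628 + 23513) = 10584 - 1*22885 = 10584 - 22885 = -12301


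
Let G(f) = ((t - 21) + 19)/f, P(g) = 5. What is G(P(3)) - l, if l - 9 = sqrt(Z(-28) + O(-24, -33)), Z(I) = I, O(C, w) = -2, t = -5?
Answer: -52/5 - I*sqrt(30) ≈ -10.4 - 5.4772*I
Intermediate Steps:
G(f) = -7/f (G(f) = ((-5 - 21) + 19)/f = (-26 + 19)/f = -7/f)
l = 9 + I*sqrt(30) (l = 9 + sqrt(-28 - 2) = 9 + sqrt(-30) = 9 + I*sqrt(30) ≈ 9.0 + 5.4772*I)
G(P(3)) - l = -7/5 - (9 + I*sqrt(30)) = -7*1/5 + (-9 - I*sqrt(30)) = -7/5 + (-9 - I*sqrt(30)) = -52/5 - I*sqrt(30)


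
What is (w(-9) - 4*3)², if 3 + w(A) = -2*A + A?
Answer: 36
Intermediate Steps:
w(A) = -3 - A (w(A) = -3 + (-2*A + A) = -3 - A)
(w(-9) - 4*3)² = ((-3 - 1*(-9)) - 4*3)² = ((-3 + 9) - 12)² = (6 - 12)² = (-6)² = 36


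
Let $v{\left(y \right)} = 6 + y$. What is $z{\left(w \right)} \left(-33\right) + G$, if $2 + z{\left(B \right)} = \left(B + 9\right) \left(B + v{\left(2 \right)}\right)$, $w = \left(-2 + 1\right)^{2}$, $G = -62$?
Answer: $-2966$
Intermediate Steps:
$w = 1$ ($w = \left(-1\right)^{2} = 1$)
$z{\left(B \right)} = -2 + \left(8 + B\right) \left(9 + B\right)$ ($z{\left(B \right)} = -2 + \left(B + 9\right) \left(B + \left(6 + 2\right)\right) = -2 + \left(9 + B\right) \left(B + 8\right) = -2 + \left(9 + B\right) \left(8 + B\right) = -2 + \left(8 + B\right) \left(9 + B\right)$)
$z{\left(w \right)} \left(-33\right) + G = \left(70 + 1^{2} + 17 \cdot 1\right) \left(-33\right) - 62 = \left(70 + 1 + 17\right) \left(-33\right) - 62 = 88 \left(-33\right) - 62 = -2904 - 62 = -2966$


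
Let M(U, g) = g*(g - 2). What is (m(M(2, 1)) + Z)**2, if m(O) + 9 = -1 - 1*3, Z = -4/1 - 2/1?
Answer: 361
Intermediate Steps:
M(U, g) = g*(-2 + g)
Z = -6 (Z = -4*1 - 2*1 = -4 - 2 = -6)
m(O) = -13 (m(O) = -9 + (-1 - 1*3) = -9 + (-1 - 3) = -9 - 4 = -13)
(m(M(2, 1)) + Z)**2 = (-13 - 6)**2 = (-19)**2 = 361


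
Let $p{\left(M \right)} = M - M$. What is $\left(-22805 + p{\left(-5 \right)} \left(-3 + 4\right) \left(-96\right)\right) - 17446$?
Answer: $-40251$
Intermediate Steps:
$p{\left(M \right)} = 0$
$\left(-22805 + p{\left(-5 \right)} \left(-3 + 4\right) \left(-96\right)\right) - 17446 = \left(-22805 + 0 \left(-3 + 4\right) \left(-96\right)\right) - 17446 = \left(-22805 + 0 \cdot 1 \left(-96\right)\right) - 17446 = \left(-22805 + 0 \left(-96\right)\right) - 17446 = \left(-22805 + 0\right) - 17446 = -22805 - 17446 = -40251$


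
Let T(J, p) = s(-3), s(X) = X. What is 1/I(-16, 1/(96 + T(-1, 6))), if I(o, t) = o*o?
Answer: 1/256 ≈ 0.0039063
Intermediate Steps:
T(J, p) = -3
I(o, t) = o²
1/I(-16, 1/(96 + T(-1, 6))) = 1/((-16)²) = 1/256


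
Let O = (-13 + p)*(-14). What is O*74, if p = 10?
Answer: 3108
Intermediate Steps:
O = 42 (O = (-13 + 10)*(-14) = -3*(-14) = 42)
O*74 = 42*74 = 3108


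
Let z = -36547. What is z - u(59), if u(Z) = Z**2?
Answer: -40028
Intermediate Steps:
z - u(59) = -36547 - 1*59**2 = -36547 - 1*3481 = -36547 - 3481 = -40028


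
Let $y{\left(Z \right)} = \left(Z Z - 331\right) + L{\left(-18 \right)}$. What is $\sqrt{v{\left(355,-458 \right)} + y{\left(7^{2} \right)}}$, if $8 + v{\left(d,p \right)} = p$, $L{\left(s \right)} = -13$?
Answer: $\sqrt{1591} \approx 39.887$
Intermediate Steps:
$v{\left(d,p \right)} = -8 + p$
$y{\left(Z \right)} = -344 + Z^{2}$ ($y{\left(Z \right)} = \left(Z Z - 331\right) - 13 = \left(Z^{2} - 331\right) - 13 = \left(-331 + Z^{2}\right) - 13 = -344 + Z^{2}$)
$\sqrt{v{\left(355,-458 \right)} + y{\left(7^{2} \right)}} = \sqrt{\left(-8 - 458\right) - \left(344 - \left(7^{2}\right)^{2}\right)} = \sqrt{-466 - \left(344 - 49^{2}\right)} = \sqrt{-466 + \left(-344 + 2401\right)} = \sqrt{-466 + 2057} = \sqrt{1591}$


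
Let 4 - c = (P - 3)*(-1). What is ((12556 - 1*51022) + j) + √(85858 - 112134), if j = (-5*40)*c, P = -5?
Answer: -37666 + 2*I*√6569 ≈ -37666.0 + 162.1*I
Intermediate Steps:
c = -4 (c = 4 - (-5 - 3)*(-1) = 4 - (-8)*(-1) = 4 - 1*8 = 4 - 8 = -4)
j = 800 (j = -5*40*(-4) = -200*(-4) = 800)
((12556 - 1*51022) + j) + √(85858 - 112134) = ((12556 - 1*51022) + 800) + √(85858 - 112134) = ((12556 - 51022) + 800) + √(-26276) = (-38466 + 800) + 2*I*√6569 = -37666 + 2*I*√6569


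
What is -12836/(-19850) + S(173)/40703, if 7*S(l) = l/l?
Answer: 1828632903/2827840925 ≈ 0.64665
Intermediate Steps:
S(l) = ⅐ (S(l) = (l/l)/7 = (⅐)*1 = ⅐)
-12836/(-19850) + S(173)/40703 = -12836/(-19850) + (⅐)/40703 = -12836*(-1/19850) + (⅐)*(1/40703) = 6418/9925 + 1/284921 = 1828632903/2827840925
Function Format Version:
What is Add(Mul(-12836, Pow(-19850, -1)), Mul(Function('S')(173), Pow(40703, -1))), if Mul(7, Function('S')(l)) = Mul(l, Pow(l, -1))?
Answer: Rational(1828632903, 2827840925) ≈ 0.64665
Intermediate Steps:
Function('S')(l) = Rational(1, 7) (Function('S')(l) = Mul(Rational(1, 7), Mul(l, Pow(l, -1))) = Mul(Rational(1, 7), 1) = Rational(1, 7))
Add(Mul(-12836, Pow(-19850, -1)), Mul(Function('S')(173), Pow(40703, -1))) = Add(Mul(-12836, Pow(-19850, -1)), Mul(Rational(1, 7), Pow(40703, -1))) = Add(Mul(-12836, Rational(-1, 19850)), Mul(Rational(1, 7), Rational(1, 40703))) = Add(Rational(6418, 9925), Rational(1, 284921)) = Rational(1828632903, 2827840925)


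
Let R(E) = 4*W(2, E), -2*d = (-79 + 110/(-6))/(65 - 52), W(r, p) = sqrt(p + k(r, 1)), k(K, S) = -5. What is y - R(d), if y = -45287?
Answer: -45287 - 28*I*sqrt(39)/39 ≈ -45287.0 - 4.4836*I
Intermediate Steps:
W(r, p) = sqrt(-5 + p) (W(r, p) = sqrt(p - 5) = sqrt(-5 + p))
d = 146/39 (d = -(-79 + 110/(-6))/(2*(65 - 52)) = -(-79 + 110*(-1/6))/(2*13) = -(-79 - 55/3)/(2*13) = -(-146)/(3*13) = -1/2*(-292/39) = 146/39 ≈ 3.7436)
R(E) = 4*sqrt(-5 + E)
y - R(d) = -45287 - 4*sqrt(-5 + 146/39) = -45287 - 4*sqrt(-49/39) = -45287 - 4*7*I*sqrt(39)/39 = -45287 - 28*I*sqrt(39)/39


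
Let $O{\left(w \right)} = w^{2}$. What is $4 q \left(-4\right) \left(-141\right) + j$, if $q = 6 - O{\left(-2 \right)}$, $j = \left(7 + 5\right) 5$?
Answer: $4572$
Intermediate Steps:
$j = 60$ ($j = 12 \cdot 5 = 60$)
$q = 2$ ($q = 6 - \left(-2\right)^{2} = 6 - 4 = 2$)
$4 q \left(-4\right) \left(-141\right) + j = 4 \cdot 2 \left(-4\right) \left(-141\right) + 60 = 8 \left(-4\right) \left(-141\right) + 60 = \left(-32\right) \left(-141\right) + 60 = 4512 + 60 = 4572$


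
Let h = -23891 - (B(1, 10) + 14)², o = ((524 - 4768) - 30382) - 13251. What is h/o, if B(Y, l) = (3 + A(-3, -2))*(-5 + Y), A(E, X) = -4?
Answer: 24215/47877 ≈ 0.50578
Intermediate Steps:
B(Y, l) = 5 - Y (B(Y, l) = (3 - 4)*(-5 + Y) = -(-5 + Y) = 5 - Y)
o = -47877 (o = (-4244 - 30382) - 13251 = -34626 - 13251 = -47877)
h = -24215 (h = -23891 - ((5 - 1*1) + 14)² = -23891 - ((5 - 1) + 14)² = -23891 - (4 + 14)² = -23891 - 1*18² = -23891 - 1*324 = -23891 - 324 = -24215)
h/o = -24215/(-47877) = -24215*(-1/47877) = 24215/47877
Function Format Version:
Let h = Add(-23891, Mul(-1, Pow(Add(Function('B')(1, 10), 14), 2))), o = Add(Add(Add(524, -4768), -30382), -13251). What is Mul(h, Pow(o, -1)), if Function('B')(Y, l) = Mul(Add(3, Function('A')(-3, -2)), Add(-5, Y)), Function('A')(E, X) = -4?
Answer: Rational(24215, 47877) ≈ 0.50578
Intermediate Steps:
Function('B')(Y, l) = Add(5, Mul(-1, Y)) (Function('B')(Y, l) = Mul(Add(3, -4), Add(-5, Y)) = Mul(-1, Add(-5, Y)) = Add(5, Mul(-1, Y)))
o = -47877 (o = Add(Add(-4244, -30382), -13251) = Add(-34626, -13251) = -47877)
h = -24215 (h = Add(-23891, Mul(-1, Pow(Add(Add(5, Mul(-1, 1)), 14), 2))) = Add(-23891, Mul(-1, Pow(Add(Add(5, -1), 14), 2))) = Add(-23891, Mul(-1, Pow(Add(4, 14), 2))) = Add(-23891, Mul(-1, Pow(18, 2))) = Add(-23891, Mul(-1, 324)) = Add(-23891, -324) = -24215)
Mul(h, Pow(o, -1)) = Mul(-24215, Pow(-47877, -1)) = Mul(-24215, Rational(-1, 47877)) = Rational(24215, 47877)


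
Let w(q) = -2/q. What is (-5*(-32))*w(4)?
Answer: -80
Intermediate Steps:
(-5*(-32))*w(4) = (-5*(-32))*(-2/4) = 160*(-2*¼) = 160*(-½) = -80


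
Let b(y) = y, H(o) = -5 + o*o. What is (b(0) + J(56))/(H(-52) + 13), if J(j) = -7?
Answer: -7/2712 ≈ -0.0025811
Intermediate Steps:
H(o) = -5 + o**2
(b(0) + J(56))/(H(-52) + 13) = (0 - 7)/((-5 + (-52)**2) + 13) = -7/((-5 + 2704) + 13) = -7/(2699 + 13) = -7/2712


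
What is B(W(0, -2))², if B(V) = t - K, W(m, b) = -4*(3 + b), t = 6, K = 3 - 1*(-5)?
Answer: 4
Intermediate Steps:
K = 8 (K = 3 + 5 = 8)
W(m, b) = -12 - 4*b
B(V) = -2 (B(V) = 6 - 1*8 = 6 - 8 = -2)
B(W(0, -2))² = (-2)² = 4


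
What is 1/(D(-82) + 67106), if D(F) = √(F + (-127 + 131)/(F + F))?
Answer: 2751346/184631828039 - I*√137883/184631828039 ≈ 1.4902e-5 - 2.0112e-9*I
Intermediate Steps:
D(F) = √(F + 2/F) (D(F) = √(F + 4/((2*F))) = √(F + 4*(1/(2*F))) = √(F + 2/F))
1/(D(-82) + 67106) = 1/(√(-82 + 2/(-82)) + 67106) = 1/(√(-82 + 2*(-1/82)) + 67106) = 1/(√(-82 - 1/41) + 67106) = 1/(√(-3363/41) + 67106) = 1/(I*√137883/41 + 67106) = 1/(67106 + I*√137883/41)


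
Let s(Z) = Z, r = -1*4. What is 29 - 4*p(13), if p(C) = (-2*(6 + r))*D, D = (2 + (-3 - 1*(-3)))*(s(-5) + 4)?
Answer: -3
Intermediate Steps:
r = -4
D = -2 (D = (2 + (-3 - 1*(-3)))*(-5 + 4) = (2 + (-3 + 3))*(-1) = (2 + 0)*(-1) = 2*(-1) = -2)
p(C) = 8 (p(C) = -2*(6 - 4)*(-2) = -2*2*(-2) = -4*(-2) = 8)
29 - 4*p(13) = 29 - 4*8 = 29 - 32 = -3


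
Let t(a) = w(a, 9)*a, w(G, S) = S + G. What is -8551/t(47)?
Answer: -8551/2632 ≈ -3.2489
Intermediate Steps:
w(G, S) = G + S
t(a) = a*(9 + a) (t(a) = (a + 9)*a = (9 + a)*a = a*(9 + a))
-8551/t(47) = -8551*1/(47*(9 + 47)) = -8551/(47*56) = -8551/2632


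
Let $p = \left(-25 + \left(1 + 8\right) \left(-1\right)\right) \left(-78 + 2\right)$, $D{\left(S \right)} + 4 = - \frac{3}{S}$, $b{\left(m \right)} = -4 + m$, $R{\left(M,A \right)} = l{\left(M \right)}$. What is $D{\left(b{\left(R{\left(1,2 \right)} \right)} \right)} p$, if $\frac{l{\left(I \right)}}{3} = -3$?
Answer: $- \frac{126616}{13} \approx -9739.7$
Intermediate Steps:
$l{\left(I \right)} = -9$ ($l{\left(I \right)} = 3 \left(-3\right) = -9$)
$R{\left(M,A \right)} = -9$
$D{\left(S \right)} = -4 - \frac{3}{S}$
$p = 2584$ ($p = \left(-25 + 9 \left(-1\right)\right) \left(-76\right) = \left(-25 - 9\right) \left(-76\right) = \left(-34\right) \left(-76\right) = 2584$)
$D{\left(b{\left(R{\left(1,2 \right)} \right)} \right)} p = \left(-4 - \frac{3}{-4 - 9}\right) 2584 = \left(-4 - \frac{3}{-13}\right) 2584 = \left(-4 - - \frac{3}{13}\right) 2584 = \left(-4 + \frac{3}{13}\right) 2584 = \left(- \frac{49}{13}\right) 2584 = - \frac{126616}{13}$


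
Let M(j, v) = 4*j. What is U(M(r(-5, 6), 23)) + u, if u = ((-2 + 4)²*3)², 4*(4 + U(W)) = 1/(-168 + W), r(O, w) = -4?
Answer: 103039/736 ≈ 140.00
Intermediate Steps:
U(W) = -4 + 1/(4*(-168 + W))
u = 144 (u = (2²*3)² = (4*3)² = 12² = 144)
U(M(r(-5, 6), 23)) + u = (2689 - 64*(-4))/(4*(-168 + 4*(-4))) + 144 = (2689 - 16*(-16))/(4*(-168 - 16)) + 144 = (¼)*(2689 + 256)/(-184) + 144 = (¼)*(-1/184)*2945 + 144 = -2945/736 + 144 = 103039/736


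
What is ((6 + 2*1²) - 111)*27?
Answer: -2781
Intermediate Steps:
((6 + 2*1²) - 111)*27 = ((6 + 2*1) - 111)*27 = ((6 + 2) - 111)*27 = (8 - 111)*27 = -103*27 = -2781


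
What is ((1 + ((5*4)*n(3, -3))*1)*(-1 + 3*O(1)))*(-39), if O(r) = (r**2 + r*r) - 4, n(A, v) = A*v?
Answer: -48867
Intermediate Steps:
O(r) = -4 + 2*r**2 (O(r) = (r**2 + r**2) - 4 = 2*r**2 - 4 = -4 + 2*r**2)
((1 + ((5*4)*n(3, -3))*1)*(-1 + 3*O(1)))*(-39) = ((1 + ((5*4)*(3*(-3)))*1)*(-1 + 3*(-4 + 2*1**2)))*(-39) = ((1 + (20*(-9))*1)*(-1 + 3*(-4 + 2*1)))*(-39) = ((1 - 180*1)*(-1 + 3*(-4 + 2)))*(-39) = ((1 - 180)*(-1 + 3*(-2)))*(-39) = -179*(-1 - 6)*(-39) = -179*(-7)*(-39) = 1253*(-39) = -48867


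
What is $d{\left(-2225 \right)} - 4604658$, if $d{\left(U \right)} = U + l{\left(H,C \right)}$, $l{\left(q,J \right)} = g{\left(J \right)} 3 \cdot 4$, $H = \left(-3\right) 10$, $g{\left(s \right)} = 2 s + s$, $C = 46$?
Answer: $-4605227$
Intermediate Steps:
$g{\left(s \right)} = 3 s$
$H = -30$
$l{\left(q,J \right)} = 36 J$ ($l{\left(q,J \right)} = 3 J 3 \cdot 4 = 9 J 4 = 36 J$)
$d{\left(U \right)} = 1656 + U$ ($d{\left(U \right)} = U + 36 \cdot 46 = U + 1656 = 1656 + U$)
$d{\left(-2225 \right)} - 4604658 = \left(1656 - 2225\right) - 4604658 = -569 - 4604658 = -4605227$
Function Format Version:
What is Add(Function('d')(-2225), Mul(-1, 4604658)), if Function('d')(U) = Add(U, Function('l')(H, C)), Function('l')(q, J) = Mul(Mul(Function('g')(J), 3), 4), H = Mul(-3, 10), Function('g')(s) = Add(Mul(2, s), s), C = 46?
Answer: -4605227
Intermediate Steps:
Function('g')(s) = Mul(3, s)
H = -30
Function('l')(q, J) = Mul(36, J) (Function('l')(q, J) = Mul(Mul(Mul(3, J), 3), 4) = Mul(Mul(9, J), 4) = Mul(36, J))
Function('d')(U) = Add(1656, U) (Function('d')(U) = Add(U, Mul(36, 46)) = Add(U, 1656) = Add(1656, U))
Add(Function('d')(-2225), Mul(-1, 4604658)) = Add(Add(1656, -2225), Mul(-1, 4604658)) = Add(-569, -4604658) = -4605227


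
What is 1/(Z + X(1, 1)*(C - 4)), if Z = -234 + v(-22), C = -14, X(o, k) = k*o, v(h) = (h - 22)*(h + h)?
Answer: 1/1684 ≈ 0.00059382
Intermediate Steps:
v(h) = 2*h*(-22 + h) (v(h) = (-22 + h)*(2*h) = 2*h*(-22 + h))
Z = 1702 (Z = -234 + 2*(-22)*(-22 - 22) = -234 + 2*(-22)*(-44) = -234 + 1936 = 1702)
1/(Z + X(1, 1)*(C - 4)) = 1/(1702 + (1*1)*(-14 - 4)) = 1/(1702 + 1*(-18)) = 1/(1702 - 18) = 1/1684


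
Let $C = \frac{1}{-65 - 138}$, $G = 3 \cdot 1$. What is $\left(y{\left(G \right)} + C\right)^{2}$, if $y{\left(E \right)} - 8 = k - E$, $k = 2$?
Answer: $\frac{2016400}{41209} \approx 48.931$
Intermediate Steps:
$G = 3$
$y{\left(E \right)} = 10 - E$ ($y{\left(E \right)} = 8 - \left(-2 + E\right) = 10 - E$)
$C = - \frac{1}{203}$ ($C = \frac{1}{-203} = - \frac{1}{203} \approx -0.0049261$)
$\left(y{\left(G \right)} + C\right)^{2} = \left(\left(10 - 3\right) - \frac{1}{203}\right)^{2} = \left(7 - \frac{1}{203}\right)^{2} = \left(\frac{1420}{203}\right)^{2} = \frac{2016400}{41209}$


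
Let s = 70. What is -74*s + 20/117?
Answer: -606040/117 ≈ -5179.8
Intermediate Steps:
-74*s + 20/117 = -74*70 + 20/117 = -5180 + 20*(1/117) = -5180 + 20/117 = -606040/117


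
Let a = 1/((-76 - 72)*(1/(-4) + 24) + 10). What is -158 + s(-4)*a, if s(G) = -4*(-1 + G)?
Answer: -110762/701 ≈ -158.01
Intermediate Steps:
s(G) = 4 - 4*G
a = -1/3505 (a = 1/(-148*(-¼ + 24) + 10) = 1/(-148*95/4 + 10) = 1/(-3515 + 10) = 1/(-3505) = -1/3505 ≈ -0.00028531)
-158 + s(-4)*a = -158 + (4 - 4*(-4))*(-1/3505) = -158 + (4 + 16)*(-1/3505) = -158 + 20*(-1/3505) = -158 - 4/701 = -110762/701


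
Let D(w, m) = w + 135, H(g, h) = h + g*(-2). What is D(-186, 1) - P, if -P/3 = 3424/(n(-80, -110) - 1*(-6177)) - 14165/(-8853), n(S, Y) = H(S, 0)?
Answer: -833648560/18700487 ≈ -44.579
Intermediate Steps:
H(g, h) = h - 2*g
n(S, Y) = -2*S (n(S, Y) = 0 - 2*S = -2*S)
D(w, m) = 135 + w
P = -120076277/18700487 (P = -3*(3424/(-2*(-80) - 1*(-6177)) - 14165/(-8853)) = -3*(3424/(160 + 6177) - 14165*(-1/8853)) = -3*(3424/6337 + 14165/8853) = -3*120076277/56101461 = -120076277/18700487 ≈ -6.4210)
D(-186, 1) - P = (135 - 186) - 1*(-120076277/18700487) = -51 + 120076277/18700487 = -833648560/18700487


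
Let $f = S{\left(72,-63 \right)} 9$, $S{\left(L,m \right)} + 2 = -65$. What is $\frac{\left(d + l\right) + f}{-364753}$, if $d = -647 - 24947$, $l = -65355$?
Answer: $\frac{91552}{364753} \approx 0.251$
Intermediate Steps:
$S{\left(L,m \right)} = -67$ ($S{\left(L,m \right)} = -2 - 65 = -67$)
$d = -25594$ ($d = -647 - 24947 = -25594$)
$f = -603$ ($f = \left(-67\right) 9 = -603$)
$\frac{\left(d + l\right) + f}{-364753} = \frac{\left(-25594 - 65355\right) - 603}{-364753} = \left(-90949 - 603\right) \left(- \frac{1}{364753}\right) = \left(-91552\right) \left(- \frac{1}{364753}\right) = \frac{91552}{364753}$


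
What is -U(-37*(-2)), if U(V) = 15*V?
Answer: -1110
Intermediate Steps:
-U(-37*(-2)) = -15*(-37*(-2)) = -15*74 = -1*1110 = -1110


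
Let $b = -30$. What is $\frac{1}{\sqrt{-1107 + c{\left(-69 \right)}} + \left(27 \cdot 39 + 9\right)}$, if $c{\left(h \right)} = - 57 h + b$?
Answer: $\frac{177}{187508} - \frac{\sqrt{699}}{562524} \approx 0.00089696$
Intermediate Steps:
$c{\left(h \right)} = -30 - 57 h$ ($c{\left(h \right)} = - 57 h - 30 = -30 - 57 h$)
$\frac{1}{\sqrt{-1107 + c{\left(-69 \right)}} + \left(27 \cdot 39 + 9\right)} = \frac{1}{\sqrt{-1107 - -3903} + \left(27 \cdot 39 + 9\right)} = \frac{1}{\sqrt{-1107 + \left(-30 + 3933\right)} + \left(1053 + 9\right)} = \frac{1}{\sqrt{-1107 + 3903} + 1062} = \frac{1}{\sqrt{2796} + 1062} = \frac{1}{2 \sqrt{699} + 1062} = \frac{1}{1062 + 2 \sqrt{699}}$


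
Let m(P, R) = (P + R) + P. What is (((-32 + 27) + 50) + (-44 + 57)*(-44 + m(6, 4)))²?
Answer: 101761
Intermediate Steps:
m(P, R) = R + 2*P
(((-32 + 27) + 50) + (-44 + 57)*(-44 + m(6, 4)))² = (((-32 + 27) + 50) + (-44 + 57)*(-44 + (4 + 2*6)))² = ((-5 + 50) + 13*(-44 + (4 + 12)))² = (45 + 13*(-44 + 16))² = (45 + 13*(-28))² = (45 - 364)² = (-319)² = 101761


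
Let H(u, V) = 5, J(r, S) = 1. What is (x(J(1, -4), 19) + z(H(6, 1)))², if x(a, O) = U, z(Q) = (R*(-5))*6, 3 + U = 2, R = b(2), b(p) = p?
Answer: 3721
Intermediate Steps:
R = 2
U = -1 (U = -3 + 2 = -1)
z(Q) = -60 (z(Q) = (2*(-5))*6 = -10*6 = -60)
x(a, O) = -1
(x(J(1, -4), 19) + z(H(6, 1)))² = (-1 - 60)² = (-61)² = 3721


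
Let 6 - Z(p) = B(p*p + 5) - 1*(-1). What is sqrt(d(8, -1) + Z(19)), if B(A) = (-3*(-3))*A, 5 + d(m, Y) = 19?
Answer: 5*I*sqrt(131) ≈ 57.228*I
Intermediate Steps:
d(m, Y) = 14 (d(m, Y) = -5 + 19 = 14)
B(A) = 9*A
Z(p) = -40 - 9*p**2 (Z(p) = 6 - (9*(p*p + 5) - 1*(-1)) = 6 - (9*(p**2 + 5) + 1) = 6 - (9*(5 + p**2) + 1) = 6 - ((45 + 9*p**2) + 1) = 6 - (46 + 9*p**2) = 6 + (-46 - 9*p**2) = -40 - 9*p**2)
sqrt(d(8, -1) + Z(19)) = sqrt(14 + (-40 - 9*19**2)) = sqrt(14 + (-40 - 9*361)) = sqrt(14 + (-40 - 3249)) = sqrt(14 - 3289) = sqrt(-3275) = 5*I*sqrt(131)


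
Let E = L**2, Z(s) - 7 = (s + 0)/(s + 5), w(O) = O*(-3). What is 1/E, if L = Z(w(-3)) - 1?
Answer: 196/8649 ≈ 0.022662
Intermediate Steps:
w(O) = -3*O
Z(s) = 7 + s/(5 + s) (Z(s) = 7 + (s + 0)/(s + 5) = 7 + s/(5 + s))
L = 93/14 (L = (35 + 8*(-3*(-3)))/(5 - 3*(-3)) - 1 = (35 + 8*9)/(5 + 9) - 1 = (35 + 72)/14 - 1 = (1/14)*107 - 1 = 107/14 - 1 = 93/14 ≈ 6.6429)
E = 8649/196 (E = (93/14)**2 = 8649/196 ≈ 44.128)
1/E = 1/(8649/196) = 196/8649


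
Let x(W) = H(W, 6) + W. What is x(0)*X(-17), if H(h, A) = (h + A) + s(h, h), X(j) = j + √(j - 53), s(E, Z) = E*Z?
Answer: -102 + 6*I*√70 ≈ -102.0 + 50.2*I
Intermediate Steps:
X(j) = j + √(-53 + j)
H(h, A) = A + h + h² (H(h, A) = (h + A) + h*h = (A + h) + h² = A + h + h²)
x(W) = 6 + W² + 2*W (x(W) = (6 + W + W²) + W = 6 + W² + 2*W)
x(0)*X(-17) = (6 + 0² + 2*0)*(-17 + √(-53 - 17)) = (6 + 0 + 0)*(-17 + √(-70)) = 6*(-17 + I*√70) = -102 + 6*I*√70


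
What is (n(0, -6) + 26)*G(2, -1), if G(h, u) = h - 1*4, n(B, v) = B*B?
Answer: -52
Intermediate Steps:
n(B, v) = B²
G(h, u) = -4 + h (G(h, u) = h - 4 = -4 + h)
(n(0, -6) + 26)*G(2, -1) = (0² + 26)*(-4 + 2) = (0 + 26)*(-2) = 26*(-2) = -52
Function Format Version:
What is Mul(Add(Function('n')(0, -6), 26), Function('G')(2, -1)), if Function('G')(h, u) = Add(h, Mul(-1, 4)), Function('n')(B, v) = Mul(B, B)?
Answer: -52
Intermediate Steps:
Function('n')(B, v) = Pow(B, 2)
Function('G')(h, u) = Add(-4, h) (Function('G')(h, u) = Add(h, -4) = Add(-4, h))
Mul(Add(Function('n')(0, -6), 26), Function('G')(2, -1)) = Mul(Add(Pow(0, 2), 26), Add(-4, 2)) = Mul(Add(0, 26), -2) = Mul(26, -2) = -52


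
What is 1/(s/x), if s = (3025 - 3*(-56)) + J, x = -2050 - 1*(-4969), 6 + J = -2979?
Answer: 2919/208 ≈ 14.034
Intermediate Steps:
J = -2985 (J = -6 - 2979 = -2985)
x = 2919 (x = -2050 + 4969 = 2919)
s = 208 (s = (3025 - 3*(-56)) - 2985 = (3025 + 168) - 2985 = 3193 - 2985 = 208)
1/(s/x) = 1/(208/2919) = 2919/208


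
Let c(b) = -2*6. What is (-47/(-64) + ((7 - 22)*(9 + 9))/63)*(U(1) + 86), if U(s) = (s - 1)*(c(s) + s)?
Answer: -68413/224 ≈ -305.42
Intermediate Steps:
c(b) = -12
U(s) = (-1 + s)*(-12 + s) (U(s) = (s - 1)*(-12 + s) = (-1 + s)*(-12 + s))
(-47/(-64) + ((7 - 22)*(9 + 9))/63)*(U(1) + 86) = (-47/(-64) + ((7 - 22)*(9 + 9))/63)*((12 + 1² - 13*1) + 86) = (-47*(-1/64) - 15*18*(1/63))*((12 + 1 - 13) + 86) = (47/64 - 270*1/63)*(0 + 86) = (47/64 - 30/7)*86 = -1591/448*86 = -68413/224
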